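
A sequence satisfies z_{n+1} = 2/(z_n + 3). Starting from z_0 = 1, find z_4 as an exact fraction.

z_1 = 2/(1 + 3) = 1/2.
z_2 = 2/(1/2 + 3) = 4/7.
z_3 = 2/(4/7 + 3) = 14/25.
z_4 = 2/(14/25 + 3) = 50/89.

50/89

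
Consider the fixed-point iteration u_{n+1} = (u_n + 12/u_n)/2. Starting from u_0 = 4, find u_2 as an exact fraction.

97/28

u_1 = (4 + 12/4)/2 = 7/2.
u_2 = (7/2 + 12/(7/2))/2 = 97/28.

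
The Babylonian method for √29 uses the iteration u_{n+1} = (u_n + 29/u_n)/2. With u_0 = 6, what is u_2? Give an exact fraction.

8401/1560

u_1 = (6 + 29/6)/2 = 65/12.
u_2 = (65/12 + 29/(65/12))/2 = 8401/1560.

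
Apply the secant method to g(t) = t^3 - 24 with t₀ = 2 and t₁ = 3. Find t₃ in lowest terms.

g(2) = -16, g(3) = 3. t₂ = 3 - 3·(3 - 2)/(3 - (-16)) = 54/19.
g(3) = 3, g(54/19) = -7152/6859. t₃ = (54/19) - (-7152/6859)·((54/19) - 3)/((-7152/6859) - 3) = 8882/3081.

8882/3081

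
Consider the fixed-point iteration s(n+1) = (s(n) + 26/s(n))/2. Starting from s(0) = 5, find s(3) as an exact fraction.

54100801/10610040

s(1) = (5 + 26/5)/2 = 51/10.
s(2) = (51/10 + 26/(51/10))/2 = 5201/1020.
s(3) = (5201/1020 + 26/(5201/1020))/2 = 54100801/10610040.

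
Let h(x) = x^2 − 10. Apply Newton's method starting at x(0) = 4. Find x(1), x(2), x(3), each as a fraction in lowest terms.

h'(x) = 2x.
h(4) = 6, h'(4) = 8, so x(1) = 4 − 6/8 = 13/4.
h(13/4) = 9/16, h'(13/4) = 13/2, so x(2) = (13/4) − (9/16)/(13/2) = 329/104.
h(329/104) = 81/10816, h'(329/104) = 329/52, so x(3) = (329/104) − (81/10816)/(329/52) = 216401/68432.

x(1) = 13/4, x(2) = 329/104, x(3) = 216401/68432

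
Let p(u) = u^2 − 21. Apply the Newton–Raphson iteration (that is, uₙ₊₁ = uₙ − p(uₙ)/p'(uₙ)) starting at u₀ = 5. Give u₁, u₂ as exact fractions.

u₁ = 23/5, u₂ = 527/115

p'(u) = 2u.
p(5) = 4, p'(5) = 10, so u₁ = 5 − 4/10 = 23/5.
p(23/5) = 4/25, p'(23/5) = 46/5, so u₂ = (23/5) − (4/25)/(46/5) = 527/115.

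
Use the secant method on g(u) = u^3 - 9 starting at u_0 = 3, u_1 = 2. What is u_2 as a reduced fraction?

39/19

g(3) = 18, g(2) = -1. u_2 = 2 - (-1)·(2 - 3)/((-1) - 18) = 39/19.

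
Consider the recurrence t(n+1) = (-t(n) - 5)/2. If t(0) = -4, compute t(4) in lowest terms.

t(1) = (-(-4) - 5)/2 = -1/2.
t(2) = (-(-1/2) - 5)/2 = -9/4.
t(3) = (-(-9/4) - 5)/2 = -11/8.
t(4) = (-(-11/8) - 5)/2 = -29/16.

-29/16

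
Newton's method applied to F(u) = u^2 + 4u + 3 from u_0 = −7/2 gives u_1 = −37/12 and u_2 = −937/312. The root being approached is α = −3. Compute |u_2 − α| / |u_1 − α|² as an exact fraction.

u_1 − α = −37/12 − (−3) = −37/12 + 3 = −1/12, so |u_1 − α| = 1/12.
u_2 − α = −937/312 − (−3) = −937/312 + 3 = −1/312, so |u_2 − α| = 1/312.
|u_1 − α|² = 1/144.
Ratio = (1/312) / (1/144) = 6/13.

6/13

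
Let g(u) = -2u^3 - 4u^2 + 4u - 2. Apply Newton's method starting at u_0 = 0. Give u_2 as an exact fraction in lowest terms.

-1/3

g'(u) = -6u^2 - 8u + 4.
g(0) = -2, g'(0) = 4, so u_1 = 0 - (-2)/4 = 1/2.
g(1/2) = -5/4, g'(1/2) = -3/2, so u_2 = (1/2) - (-5/4)/(-3/2) = -1/3.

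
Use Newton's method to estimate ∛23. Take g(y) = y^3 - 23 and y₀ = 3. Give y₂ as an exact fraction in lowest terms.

g'(y) = 3y^2.
g(3) = 4, g'(3) = 27, so y₁ = 3 - 4/27 = 77/27.
g(77/27) = 3824/19683, g'(77/27) = 5929/243, so y₂ = (77/27) - (3824/19683)/(5929/243) = 1365775/480249.

1365775/480249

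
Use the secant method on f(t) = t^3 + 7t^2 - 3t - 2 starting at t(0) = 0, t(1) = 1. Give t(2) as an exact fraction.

2/5

f(0) = -2, f(1) = 3. t(2) = 1 - 3·(1 - 0)/(3 - (-2)) = 2/5.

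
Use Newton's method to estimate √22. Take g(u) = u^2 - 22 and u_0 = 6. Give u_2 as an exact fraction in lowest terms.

1633/348

g'(u) = 2u.
g(6) = 14, g'(6) = 12, so u_1 = 6 - 14/12 = 29/6.
g(29/6) = 49/36, g'(29/6) = 29/3, so u_2 = (29/6) - (49/36)/(29/3) = 1633/348.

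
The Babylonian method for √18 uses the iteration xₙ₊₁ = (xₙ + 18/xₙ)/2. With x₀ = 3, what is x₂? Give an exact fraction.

17/4

x₁ = (3 + 18/3)/2 = 9/2.
x₂ = (9/2 + 18/(9/2))/2 = 17/4.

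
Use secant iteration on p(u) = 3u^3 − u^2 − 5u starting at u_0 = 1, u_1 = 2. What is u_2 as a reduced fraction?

p(1) = −3, p(2) = 10. u_2 = 2 − 10·(2 − 1)/(10 − (−3)) = 16/13.

16/13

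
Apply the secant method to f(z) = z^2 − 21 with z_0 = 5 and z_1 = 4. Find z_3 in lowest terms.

f(5) = 4, f(4) = −5. z_2 = 4 − (−5)·(4 − 5)/((−5) − 4) = 41/9.
f(4) = −5, f(41/9) = −20/81. z_3 = (41/9) − (−20/81)·((41/9) − 4)/((−20/81) − (−5)) = 353/77.

353/77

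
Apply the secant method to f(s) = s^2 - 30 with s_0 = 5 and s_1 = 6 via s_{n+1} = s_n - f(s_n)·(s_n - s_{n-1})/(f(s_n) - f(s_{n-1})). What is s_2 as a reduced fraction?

f(5) = -5, f(6) = 6. s_2 = 6 - 6·(6 - 5)/(6 - (-5)) = 60/11.

60/11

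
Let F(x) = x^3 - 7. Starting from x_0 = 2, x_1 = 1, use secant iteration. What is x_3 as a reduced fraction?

F(2) = 1, F(1) = -6. x_2 = 1 - (-6)·(1 - 2)/((-6) - 1) = 13/7.
F(1) = -6, F(13/7) = -204/343. x_3 = (13/7) - (-204/343)·((13/7) - 1)/((-204/343) - (-6)) = 201/103.

201/103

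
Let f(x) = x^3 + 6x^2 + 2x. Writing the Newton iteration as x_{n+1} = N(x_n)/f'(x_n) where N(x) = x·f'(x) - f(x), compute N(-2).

f'(x) = 3x^2 + 12x + 2.
N(x) = x·f'(x) - f(x) = x·(3x^2 + 12x + 2) - (x^3 + 6x^2 + 2x) = 2x^3 + 6x^2.
N(-2) = 8.

8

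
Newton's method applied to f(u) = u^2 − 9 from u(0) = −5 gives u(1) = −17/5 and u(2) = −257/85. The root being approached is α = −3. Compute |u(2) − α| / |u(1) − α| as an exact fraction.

u(1) − α = −17/5 − (−3) = −17/5 + 3 = −2/5, so |u(1) − α| = 2/5.
u(2) − α = −257/85 − (−3) = −257/85 + 3 = −2/85, so |u(2) − α| = 2/85.
Ratio = (2/85) / (2/5) = 1/17.

1/17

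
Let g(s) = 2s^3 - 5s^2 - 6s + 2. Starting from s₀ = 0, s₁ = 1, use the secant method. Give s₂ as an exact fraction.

g(0) = 2, g(1) = -7. s₂ = 1 - (-7)·(1 - 0)/((-7) - 2) = 2/9.

2/9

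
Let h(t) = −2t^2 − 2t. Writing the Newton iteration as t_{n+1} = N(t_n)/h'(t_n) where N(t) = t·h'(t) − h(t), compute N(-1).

−2

h'(t) = −4t − 2.
N(t) = t·h'(t) − h(t) = t·(−4t − 2) − (−2t^2 − 2t) = −2t^2.
N(-1) = −2.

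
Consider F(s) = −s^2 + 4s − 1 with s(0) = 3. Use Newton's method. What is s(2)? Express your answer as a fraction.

15/4

F'(s) = −2s + 4.
F(3) = 2, F'(3) = −2, so s(1) = 3 − 2/(−2) = 4.
F(4) = −1, F'(4) = −4, so s(2) = 4 − (−1)/(−4) = 15/4.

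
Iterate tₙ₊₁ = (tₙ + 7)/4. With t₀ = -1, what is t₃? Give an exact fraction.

73/32

t₁ = ((-1) + 7)/4 = 3/2.
t₂ = ((3/2) + 7)/4 = 17/8.
t₃ = ((17/8) + 7)/4 = 73/32.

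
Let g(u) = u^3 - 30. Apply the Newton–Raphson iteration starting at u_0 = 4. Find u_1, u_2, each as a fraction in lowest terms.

u_1 = 79/24, u_2 = 700399/224676

g'(u) = 3u^2.
g(4) = 34, g'(4) = 48, so u_1 = 4 - 34/48 = 79/24.
g(79/24) = 78319/13824, g'(79/24) = 6241/192, so u_2 = (79/24) - (78319/13824)/(6241/192) = 700399/224676.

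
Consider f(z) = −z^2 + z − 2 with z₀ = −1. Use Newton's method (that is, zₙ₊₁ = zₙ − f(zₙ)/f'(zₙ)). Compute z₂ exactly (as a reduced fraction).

17/3

f'(z) = −2z + 1.
f(−1) = −4, f'(−1) = 3, so z₁ = (−1) − (−4)/3 = 1/3.
f(1/3) = −16/9, f'(1/3) = 1/3, so z₂ = (1/3) − (−16/9)/(1/3) = 17/3.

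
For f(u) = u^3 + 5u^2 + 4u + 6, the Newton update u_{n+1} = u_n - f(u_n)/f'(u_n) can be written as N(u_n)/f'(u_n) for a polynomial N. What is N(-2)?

f'(u) = 3u^2 + 10u + 4.
N(u) = u·f'(u) - f(u) = u·(3u^2 + 10u + 4) - (u^3 + 5u^2 + 4u + 6) = 2u^3 + 5u^2 - 6.
N(-2) = -2.

-2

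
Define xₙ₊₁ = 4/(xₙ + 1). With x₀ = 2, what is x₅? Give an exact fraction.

188/123

x₁ = 4/(2 + 1) = 4/3.
x₂ = 4/(4/3 + 1) = 12/7.
x₃ = 4/(12/7 + 1) = 28/19.
x₄ = 4/(28/19 + 1) = 76/47.
x₅ = 4/(76/47 + 1) = 188/123.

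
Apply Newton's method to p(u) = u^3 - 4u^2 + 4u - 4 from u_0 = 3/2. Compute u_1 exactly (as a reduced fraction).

p'(u) = 3u^2 - 8u + 4.
p(3/2) = -29/8, p'(3/2) = -5/4, so u_1 = (3/2) - (-29/8)/(-5/4) = -7/5.

-7/5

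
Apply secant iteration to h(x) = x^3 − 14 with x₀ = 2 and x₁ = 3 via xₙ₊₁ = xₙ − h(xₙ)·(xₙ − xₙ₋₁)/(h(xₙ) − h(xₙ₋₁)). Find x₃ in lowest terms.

h(2) = −6, h(3) = 13. x₂ = 3 − 13·(3 − 2)/(13 − (−6)) = 44/19.
h(3) = 13, h(44/19) = −10842/6859. x₃ = (44/19) − (−10842/6859)·((44/19) − 3)/((−10842/6859) − 13) = 18386/7693.

18386/7693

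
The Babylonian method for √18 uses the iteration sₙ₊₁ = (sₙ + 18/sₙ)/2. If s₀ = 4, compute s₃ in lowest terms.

665857/156944

s₁ = (4 + 18/4)/2 = 17/4.
s₂ = (17/4 + 18/(17/4))/2 = 577/136.
s₃ = (577/136 + 18/(577/136))/2 = 665857/156944.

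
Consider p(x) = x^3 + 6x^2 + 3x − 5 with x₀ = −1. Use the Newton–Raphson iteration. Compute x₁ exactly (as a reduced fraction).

−3/2

p'(x) = 3x^2 + 12x + 3.
p(−1) = −3, p'(−1) = −6, so x₁ = (−1) − (−3)/(−6) = −3/2.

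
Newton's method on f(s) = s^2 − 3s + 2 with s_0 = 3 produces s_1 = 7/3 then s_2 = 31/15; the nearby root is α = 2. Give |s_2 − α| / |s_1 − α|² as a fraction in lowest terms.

s_1 − α = 7/3 − 2 = 1/3, so |s_1 − α| = 1/3.
s_2 − α = 31/15 − 2 = 1/15, so |s_2 − α| = 1/15.
|s_1 − α|² = 1/9.
Ratio = (1/15) / (1/9) = 3/5.

3/5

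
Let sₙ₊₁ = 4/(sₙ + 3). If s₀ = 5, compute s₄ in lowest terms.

116/115

s₁ = 4/(5 + 3) = 1/2.
s₂ = 4/(1/2 + 3) = 8/7.
s₃ = 4/(8/7 + 3) = 28/29.
s₄ = 4/(28/29 + 3) = 116/115.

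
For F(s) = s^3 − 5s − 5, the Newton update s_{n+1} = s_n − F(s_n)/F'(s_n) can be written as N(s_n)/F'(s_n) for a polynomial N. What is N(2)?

F'(s) = 3s^2 − 5.
N(s) = s·F'(s) − F(s) = s·(3s^2 − 5) − (s^3 − 5s − 5) = 2s^3 + 5.
N(2) = 21.

21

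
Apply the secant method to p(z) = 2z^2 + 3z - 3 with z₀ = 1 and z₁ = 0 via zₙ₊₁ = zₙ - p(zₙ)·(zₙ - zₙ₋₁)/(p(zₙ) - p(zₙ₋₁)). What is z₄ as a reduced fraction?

p(1) = 2, p(0) = -3. z₂ = 0 - (-3)·(0 - 1)/((-3) - 2) = 3/5.
p(0) = -3, p(3/5) = -12/25. z₃ = (3/5) - (-12/25)·((3/5) - 0)/((-12/25) - (-3)) = 5/7.
p(3/5) = -12/25, p(5/7) = 8/49. z₄ = (5/7) - (8/49)·((5/7) - (3/5))/((8/49) - (-12/25)) = 135/197.

135/197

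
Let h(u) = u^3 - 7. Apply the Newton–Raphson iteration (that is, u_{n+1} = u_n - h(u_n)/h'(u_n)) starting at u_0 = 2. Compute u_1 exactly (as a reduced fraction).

23/12

h'(u) = 3u^2.
h(2) = 1, h'(2) = 12, so u_1 = 2 - 1/12 = 23/12.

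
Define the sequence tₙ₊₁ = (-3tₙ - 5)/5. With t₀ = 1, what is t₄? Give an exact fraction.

-259/625

t₁ = (-3·1 - 5)/5 = -8/5.
t₂ = (-3·(-8/5) - 5)/5 = -1/25.
t₃ = (-3·(-1/25) - 5)/5 = -122/125.
t₄ = (-3·(-122/125) - 5)/5 = -259/625.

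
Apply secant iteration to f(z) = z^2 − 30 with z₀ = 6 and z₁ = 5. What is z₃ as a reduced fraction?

126/23

f(6) = 6, f(5) = −5. z₂ = 5 − (−5)·(5 − 6)/((−5) − 6) = 60/11.
f(5) = −5, f(60/11) = −30/121. z₃ = (60/11) − (−30/121)·((60/11) − 5)/((−30/121) − (−5)) = 126/23.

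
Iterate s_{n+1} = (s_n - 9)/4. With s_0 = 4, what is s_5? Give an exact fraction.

s_1 = (4 - 9)/4 = -5/4.
s_2 = ((-5/4) - 9)/4 = -41/16.
s_3 = ((-41/16) - 9)/4 = -185/64.
s_4 = ((-185/64) - 9)/4 = -761/256.
s_5 = ((-761/256) - 9)/4 = -3065/1024.

-3065/1024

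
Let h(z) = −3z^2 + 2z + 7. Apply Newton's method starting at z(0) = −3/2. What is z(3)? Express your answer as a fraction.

h'(z) = −6z + 2.
h(−3/2) = −11/4, h'(−3/2) = 11, so z(1) = (−3/2) − (−11/4)/11 = −5/4.
h(−5/4) = −3/16, h'(−5/4) = 19/2, so z(2) = (−5/4) − (−3/16)/(19/2) = −187/152.
h(−187/152) = −27/23104, h'(−187/152) = 713/76, so z(3) = (−187/152) − (−27/23104)/(713/76) = −266635/216752.

−266635/216752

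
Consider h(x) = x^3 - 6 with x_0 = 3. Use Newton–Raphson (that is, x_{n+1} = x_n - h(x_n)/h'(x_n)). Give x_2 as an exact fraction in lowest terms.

h'(x) = 3x^2.
h(3) = 21, h'(3) = 27, so x_1 = 3 - 21/27 = 20/9.
h(20/9) = 3626/729, h'(20/9) = 400/27, so x_2 = (20/9) - (3626/729)/(400/27) = 10187/5400.

10187/5400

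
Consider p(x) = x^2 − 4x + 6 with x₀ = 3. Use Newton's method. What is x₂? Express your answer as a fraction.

p'(x) = 2x − 4.
p(3) = 3, p'(3) = 2, so x₁ = 3 − 3/2 = 3/2.
p(3/2) = 9/4, p'(3/2) = −1, so x₂ = (3/2) − (9/4)/(−1) = 15/4.

15/4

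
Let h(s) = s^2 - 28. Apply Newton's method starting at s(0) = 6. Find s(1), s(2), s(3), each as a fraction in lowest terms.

s(1) = 16/3, s(2) = 127/24, s(3) = 32257/6096

h'(s) = 2s.
h(6) = 8, h'(6) = 12, so s(1) = 6 - 8/12 = 16/3.
h(16/3) = 4/9, h'(16/3) = 32/3, so s(2) = (16/3) - (4/9)/(32/3) = 127/24.
h(127/24) = 1/576, h'(127/24) = 127/12, so s(3) = (127/24) - (1/576)/(127/12) = 32257/6096.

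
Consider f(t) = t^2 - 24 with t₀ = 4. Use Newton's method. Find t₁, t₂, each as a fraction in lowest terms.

t₁ = 5, t₂ = 49/10

f'(t) = 2t.
f(4) = -8, f'(4) = 8, so t₁ = 4 - (-8)/8 = 5.
f(5) = 1, f'(5) = 10, so t₂ = 5 - 1/10 = 49/10.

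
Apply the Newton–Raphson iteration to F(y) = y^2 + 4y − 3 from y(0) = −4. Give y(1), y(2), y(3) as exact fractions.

y(1) = −19/4, y(2) = −409/88, y(3) = −190513/41008

F'(y) = 2y + 4.
F(−4) = −3, F'(−4) = −4, so y(1) = (−4) − (−3)/(−4) = −19/4.
F(−19/4) = 9/16, F'(−19/4) = −11/2, so y(2) = (−19/4) − (9/16)/(−11/2) = −409/88.
F(−409/88) = 81/7744, F'(−409/88) = −233/44, so y(3) = (−409/88) − (81/7744)/(−233/44) = −190513/41008.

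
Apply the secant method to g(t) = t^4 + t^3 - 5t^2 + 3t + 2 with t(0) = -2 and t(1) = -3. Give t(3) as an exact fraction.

-47046/15925

g(-2) = -16, g(-3) = 2. t(2) = (-3) - 2·((-3) - (-2))/(2 - (-16)) = -26/9.
g(-3) = 2, g(-26/9) = -18728/6561. t(3) = (-26/9) - (-18728/6561)·((-26/9) - (-3))/((-18728/6561) - 2) = -47046/15925.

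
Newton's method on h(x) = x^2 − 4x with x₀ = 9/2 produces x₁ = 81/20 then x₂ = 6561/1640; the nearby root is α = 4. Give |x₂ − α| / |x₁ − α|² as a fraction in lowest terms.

x₁ − α = 81/20 − 4 = 1/20, so |x₁ − α| = 1/20.
x₂ − α = 6561/1640 − 4 = 1/1640, so |x₂ − α| = 1/1640.
|x₁ − α|² = 1/400.
Ratio = (1/1640) / (1/400) = 10/41.

10/41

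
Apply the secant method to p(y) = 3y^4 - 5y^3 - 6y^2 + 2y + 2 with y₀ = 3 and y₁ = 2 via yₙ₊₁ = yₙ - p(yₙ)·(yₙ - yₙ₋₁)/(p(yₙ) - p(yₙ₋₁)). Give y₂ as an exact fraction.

77/36

p(3) = 62, p(2) = -10. y₂ = 2 - (-10)·(2 - 3)/((-10) - 62) = 77/36.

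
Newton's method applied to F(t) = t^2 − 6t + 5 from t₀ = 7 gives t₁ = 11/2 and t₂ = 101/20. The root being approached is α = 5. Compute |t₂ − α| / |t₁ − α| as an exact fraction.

t₁ − α = 11/2 − 5 = 1/2, so |t₁ − α| = 1/2.
t₂ − α = 101/20 − 5 = 1/20, so |t₂ − α| = 1/20.
Ratio = (1/20) / (1/2) = 1/10.

1/10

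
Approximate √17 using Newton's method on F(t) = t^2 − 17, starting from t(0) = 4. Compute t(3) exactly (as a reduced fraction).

F'(t) = 2t.
F(4) = −1, F'(4) = 8, so t(1) = 4 − (−1)/8 = 33/8.
F(33/8) = 1/64, F'(33/8) = 33/4, so t(2) = (33/8) − (1/64)/(33/4) = 2177/528.
F(2177/528) = 1/278784, F'(2177/528) = 2177/264, so t(3) = (2177/528) − (1/278784)/(2177/264) = 9478657/2298912.

9478657/2298912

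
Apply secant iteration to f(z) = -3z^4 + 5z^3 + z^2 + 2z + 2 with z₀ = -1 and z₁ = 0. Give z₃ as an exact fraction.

-243/250

f(-1) = -7, f(0) = 2. z₂ = 0 - 2·(0 - (-1))/(2 - (-7)) = -2/9.
f(0) = 2, f(-2/9) = 3374/2187. z₃ = (-2/9) - (3374/2187)·((-2/9) - 0)/((3374/2187) - 2) = -243/250.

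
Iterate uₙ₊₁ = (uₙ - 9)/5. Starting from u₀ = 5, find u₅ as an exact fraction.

u₁ = (5 - 9)/5 = -4/5.
u₂ = ((-4/5) - 9)/5 = -49/25.
u₃ = ((-49/25) - 9)/5 = -274/125.
u₄ = ((-274/125) - 9)/5 = -1399/625.
u₅ = ((-1399/625) - 9)/5 = -7024/3125.

-7024/3125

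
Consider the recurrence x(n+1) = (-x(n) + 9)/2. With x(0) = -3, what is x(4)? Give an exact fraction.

x(1) = (-(-3) + 9)/2 = 6.
x(2) = (-6 + 9)/2 = 3/2.
x(3) = (-(3/2) + 9)/2 = 15/4.
x(4) = (-(15/4) + 9)/2 = 21/8.

21/8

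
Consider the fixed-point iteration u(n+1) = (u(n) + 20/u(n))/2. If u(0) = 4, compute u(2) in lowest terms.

u(1) = (4 + 20/4)/2 = 9/2.
u(2) = (9/2 + 20/(9/2))/2 = 161/36.

161/36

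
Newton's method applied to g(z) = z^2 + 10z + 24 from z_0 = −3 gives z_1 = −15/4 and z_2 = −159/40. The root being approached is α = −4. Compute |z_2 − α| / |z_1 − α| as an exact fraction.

z_1 − α = −15/4 − (−4) = −15/4 + 4 = 1/4, so |z_1 − α| = 1/4.
z_2 − α = −159/40 − (−4) = −159/40 + 4 = 1/40, so |z_2 − α| = 1/40.
Ratio = (1/40) / (1/4) = 1/10.

1/10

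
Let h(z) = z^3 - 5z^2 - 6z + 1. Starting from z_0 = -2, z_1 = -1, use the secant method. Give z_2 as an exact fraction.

-17/16

h(-2) = -15, h(-1) = 1. z_2 = (-1) - 1·((-1) - (-2))/(1 - (-15)) = -17/16.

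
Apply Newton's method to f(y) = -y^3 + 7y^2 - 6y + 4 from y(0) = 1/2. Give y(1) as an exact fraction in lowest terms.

f'(y) = -3y^2 + 14y - 6.
f(1/2) = 21/8, f'(1/2) = 1/4, so y(1) = (1/2) - (21/8)/(1/4) = -10.

-10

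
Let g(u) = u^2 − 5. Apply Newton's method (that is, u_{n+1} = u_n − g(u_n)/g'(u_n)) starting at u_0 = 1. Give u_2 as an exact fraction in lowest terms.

g'(u) = 2u.
g(1) = −4, g'(1) = 2, so u_1 = 1 − (−4)/2 = 3.
g(3) = 4, g'(3) = 6, so u_2 = 3 − 4/6 = 7/3.

7/3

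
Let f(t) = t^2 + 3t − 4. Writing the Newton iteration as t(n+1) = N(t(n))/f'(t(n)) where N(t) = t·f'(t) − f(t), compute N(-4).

20

f'(t) = 2t + 3.
N(t) = t·f'(t) − f(t) = t·(2t + 3) − (t^2 + 3t − 4) = t^2 + 4.
N(-4) = 20.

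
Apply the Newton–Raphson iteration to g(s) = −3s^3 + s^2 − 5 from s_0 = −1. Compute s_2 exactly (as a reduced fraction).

g'(s) = −9s^2 + 2s.
g(−1) = −1, g'(−1) = −11, so s_1 = (−1) − (−1)/(−11) = −12/11.
g(−12/11) = 113/1331, g'(−12/11) = −1560/121, so s_2 = (−12/11) − (113/1331)/(−1560/121) = −18607/17160.

−18607/17160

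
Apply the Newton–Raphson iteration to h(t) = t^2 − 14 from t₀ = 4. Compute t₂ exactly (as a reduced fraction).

449/120

h'(t) = 2t.
h(4) = 2, h'(4) = 8, so t₁ = 4 − 2/8 = 15/4.
h(15/4) = 1/16, h'(15/4) = 15/2, so t₂ = (15/4) − (1/16)/(15/2) = 449/120.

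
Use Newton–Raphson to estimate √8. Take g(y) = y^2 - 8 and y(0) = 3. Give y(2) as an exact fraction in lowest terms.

g'(y) = 2y.
g(3) = 1, g'(3) = 6, so y(1) = 3 - 1/6 = 17/6.
g(17/6) = 1/36, g'(17/6) = 17/3, so y(2) = (17/6) - (1/36)/(17/3) = 577/204.

577/204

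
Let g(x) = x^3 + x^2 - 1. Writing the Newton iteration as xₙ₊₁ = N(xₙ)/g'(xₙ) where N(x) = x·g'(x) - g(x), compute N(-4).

g'(x) = 3x^2 + 2x.
N(x) = x·g'(x) - g(x) = x·(3x^2 + 2x) - (x^3 + x^2 - 1) = 2x^3 + x^2 + 1.
N(-4) = -111.

-111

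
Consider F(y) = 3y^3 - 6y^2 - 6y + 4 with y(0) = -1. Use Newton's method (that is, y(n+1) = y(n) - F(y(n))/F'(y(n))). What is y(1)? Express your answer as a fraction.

-16/15

F'(y) = 9y^2 - 12y - 6.
F(-1) = 1, F'(-1) = 15, so y(1) = (-1) - 1/15 = -16/15.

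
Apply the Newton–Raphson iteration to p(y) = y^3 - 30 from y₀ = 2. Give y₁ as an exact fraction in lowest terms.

23/6

p'(y) = 3y^2.
p(2) = -22, p'(2) = 12, so y₁ = 2 - (-22)/12 = 23/6.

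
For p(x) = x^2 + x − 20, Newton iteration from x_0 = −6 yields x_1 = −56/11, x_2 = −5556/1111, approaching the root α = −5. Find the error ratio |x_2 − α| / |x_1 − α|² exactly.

11/101

x_1 − α = −56/11 − (−5) = −56/11 + 5 = −1/11, so |x_1 − α| = 1/11.
x_2 − α = −5556/1111 − (−5) = −5556/1111 + 5 = −1/1111, so |x_2 − α| = 1/1111.
|x_1 − α|² = 1/121.
Ratio = (1/1111) / (1/121) = 11/101.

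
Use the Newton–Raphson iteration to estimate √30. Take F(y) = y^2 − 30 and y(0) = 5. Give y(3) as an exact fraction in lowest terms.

F'(y) = 2y.
F(5) = −5, F'(5) = 10, so y(1) = 5 − (−5)/10 = 11/2.
F(11/2) = 1/4, F'(11/2) = 11, so y(2) = (11/2) − (1/4)/11 = 241/44.
F(241/44) = 1/1936, F'(241/44) = 241/22, so y(3) = (241/44) − (1/1936)/(241/22) = 116161/21208.

116161/21208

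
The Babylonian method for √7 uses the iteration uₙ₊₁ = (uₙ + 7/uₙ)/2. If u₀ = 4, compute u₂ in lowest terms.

977/368

u₁ = (4 + 7/4)/2 = 23/8.
u₂ = (23/8 + 7/(23/8))/2 = 977/368.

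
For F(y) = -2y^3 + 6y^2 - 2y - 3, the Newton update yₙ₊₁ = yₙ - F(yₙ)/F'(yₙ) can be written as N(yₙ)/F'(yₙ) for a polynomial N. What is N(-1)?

13

F'(y) = -6y^2 + 12y - 2.
N(y) = y·F'(y) - F(y) = y·(-6y^2 + 12y - 2) - (-2y^3 + 6y^2 - 2y - 3) = -4y^3 + 6y^2 + 3.
N(-1) = 13.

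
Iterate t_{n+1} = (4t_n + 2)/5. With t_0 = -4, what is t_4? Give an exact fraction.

-286/625

t_1 = (4·(-4) + 2)/5 = -14/5.
t_2 = (4·(-14/5) + 2)/5 = -46/25.
t_3 = (4·(-46/25) + 2)/5 = -134/125.
t_4 = (4·(-134/125) + 2)/5 = -286/625.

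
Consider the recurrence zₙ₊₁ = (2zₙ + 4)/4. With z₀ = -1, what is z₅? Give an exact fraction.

61/32

z₁ = (2·(-1) + 4)/4 = 1/2.
z₂ = (2·(1/2) + 4)/4 = 5/4.
z₃ = (2·(5/4) + 4)/4 = 13/8.
z₄ = (2·(13/8) + 4)/4 = 29/16.
z₅ = (2·(29/16) + 4)/4 = 61/32.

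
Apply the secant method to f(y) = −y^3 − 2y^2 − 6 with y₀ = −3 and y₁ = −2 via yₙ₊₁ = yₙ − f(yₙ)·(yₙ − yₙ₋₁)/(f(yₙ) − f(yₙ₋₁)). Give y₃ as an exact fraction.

f(−3) = 3, f(−2) = −6. y₂ = (−2) − (−6)·((−2) − (−3))/((−6) − 3) = −8/3.
f(−2) = −6, f(−8/3) = −34/27. y₃ = (−8/3) − (−34/27)·((−8/3) − (−2))/((−34/27) − (−6)) = −91/32.

−91/32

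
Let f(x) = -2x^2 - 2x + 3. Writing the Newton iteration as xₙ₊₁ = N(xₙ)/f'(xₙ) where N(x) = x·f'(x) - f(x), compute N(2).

-11

f'(x) = -4x - 2.
N(x) = x·f'(x) - f(x) = x·(-4x - 2) - (-2x^2 - 2x + 3) = -2x^2 - 3.
N(2) = -11.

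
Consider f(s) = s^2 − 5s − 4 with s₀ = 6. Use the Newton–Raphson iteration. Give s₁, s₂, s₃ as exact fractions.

s₁ = 40/7, s₂ = 1796/315, s₃ = 3622516/635355

f'(s) = 2s − 5.
f(6) = 2, f'(6) = 7, so s₁ = 6 − 2/7 = 40/7.
f(40/7) = 4/49, f'(40/7) = 45/7, so s₂ = (40/7) − (4/49)/(45/7) = 1796/315.
f(1796/315) = 16/99225, f'(1796/315) = 2017/315, so s₃ = (1796/315) − (16/99225)/(2017/315) = 3622516/635355.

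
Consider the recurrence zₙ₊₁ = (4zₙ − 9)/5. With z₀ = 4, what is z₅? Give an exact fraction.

z₁ = (4·4 − 9)/5 = 7/5.
z₂ = (4·(7/5) − 9)/5 = −17/25.
z₃ = (4·(−17/25) − 9)/5 = −293/125.
z₄ = (4·(−293/125) − 9)/5 = −2297/625.
z₅ = (4·(−2297/625) − 9)/5 = −14813/3125.

−14813/3125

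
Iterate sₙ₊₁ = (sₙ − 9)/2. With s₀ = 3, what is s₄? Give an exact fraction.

s₁ = (3 − 9)/2 = −3.
s₂ = ((−3) − 9)/2 = −6.
s₃ = ((−6) − 9)/2 = −15/2.
s₄ = ((−15/2) − 9)/2 = −33/4.

−33/4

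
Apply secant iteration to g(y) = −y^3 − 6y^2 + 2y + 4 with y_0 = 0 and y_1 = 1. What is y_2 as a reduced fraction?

4/5

g(0) = 4, g(1) = −1. y_2 = 1 − (−1)·(1 − 0)/((−1) − 4) = 4/5.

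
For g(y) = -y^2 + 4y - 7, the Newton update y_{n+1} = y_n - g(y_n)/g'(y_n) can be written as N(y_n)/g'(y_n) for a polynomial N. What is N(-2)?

g'(y) = -2y + 4.
N(y) = y·g'(y) - g(y) = y·(-2y + 4) - (-y^2 + 4y - 7) = -y^2 + 7.
N(-2) = 3.

3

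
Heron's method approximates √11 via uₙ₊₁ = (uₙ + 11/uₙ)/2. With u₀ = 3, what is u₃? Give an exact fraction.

u₁ = (3 + 11/3)/2 = 10/3.
u₂ = (10/3 + 11/(10/3))/2 = 199/60.
u₃ = (199/60 + 11/(199/60))/2 = 79201/23880.

79201/23880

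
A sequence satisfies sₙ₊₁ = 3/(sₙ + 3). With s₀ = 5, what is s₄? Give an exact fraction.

35/44

s₁ = 3/(5 + 3) = 3/8.
s₂ = 3/(3/8 + 3) = 8/9.
s₃ = 3/(8/9 + 3) = 27/35.
s₄ = 3/(27/35 + 3) = 35/44.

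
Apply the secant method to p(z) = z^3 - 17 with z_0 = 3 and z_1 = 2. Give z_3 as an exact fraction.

p(3) = 10, p(2) = -9. z_2 = 2 - (-9)·(2 - 3)/((-9) - 10) = 47/19.
p(2) = -9, p(47/19) = -12780/6859. z_3 = (47/19) - (-12780/6859)·((47/19) - 2)/((-12780/6859) - (-9)) = 4709/1813.

4709/1813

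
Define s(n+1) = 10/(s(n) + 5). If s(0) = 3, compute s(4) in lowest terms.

66/43

s(1) = 10/(3 + 5) = 5/4.
s(2) = 10/(5/4 + 5) = 8/5.
s(3) = 10/(8/5 + 5) = 50/33.
s(4) = 10/(50/33 + 5) = 66/43.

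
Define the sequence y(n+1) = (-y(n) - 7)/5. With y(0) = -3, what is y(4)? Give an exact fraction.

-731/625

y(1) = (-(-3) - 7)/5 = -4/5.
y(2) = (-(-4/5) - 7)/5 = -31/25.
y(3) = (-(-31/25) - 7)/5 = -144/125.
y(4) = (-(-144/125) - 7)/5 = -731/625.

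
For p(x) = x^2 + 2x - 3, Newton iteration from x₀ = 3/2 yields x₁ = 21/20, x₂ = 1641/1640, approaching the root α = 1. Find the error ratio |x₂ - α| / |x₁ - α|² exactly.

x₁ - α = 21/20 - 1 = 1/20, so |x₁ - α| = 1/20.
x₂ - α = 1641/1640 - 1 = 1/1640, so |x₂ - α| = 1/1640.
|x₁ - α|² = 1/400.
Ratio = (1/1640) / (1/400) = 10/41.

10/41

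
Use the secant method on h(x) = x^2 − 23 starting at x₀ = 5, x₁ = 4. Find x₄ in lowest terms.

16325/3404

h(5) = 2, h(4) = −7. x₂ = 4 − (−7)·(4 − 5)/((−7) − 2) = 43/9.
h(4) = −7, h(43/9) = −14/81. x₃ = (43/9) − (−14/81)·((43/9) − 4)/((−14/81) − (−7)) = 379/79.
h(43/9) = −14/81, h(379/79) = 98/6241. x₄ = (379/79) − (98/6241)·((379/79) − (43/9))/((98/6241) − (−14/81)) = 16325/3404.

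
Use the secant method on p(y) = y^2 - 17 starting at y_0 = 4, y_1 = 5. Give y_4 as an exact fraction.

6263/1519

p(4) = -1, p(5) = 8. y_2 = 5 - 8·(5 - 4)/(8 - (-1)) = 37/9.
p(5) = 8, p(37/9) = -8/81. y_3 = (37/9) - (-8/81)·((37/9) - 5)/((-8/81) - 8) = 169/41.
p(37/9) = -8/81, p(169/41) = -16/1681. y_4 = (169/41) - (-16/1681)·((169/41) - (37/9))/((-16/1681) - (-8/81)) = 6263/1519.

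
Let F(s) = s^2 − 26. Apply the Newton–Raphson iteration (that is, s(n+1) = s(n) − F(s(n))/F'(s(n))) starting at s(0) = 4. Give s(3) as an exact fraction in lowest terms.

F'(s) = 2s.
F(4) = −10, F'(4) = 8, so s(1) = 4 − (−10)/8 = 21/4.
F(21/4) = 25/16, F'(21/4) = 21/2, so s(2) = (21/4) − (25/16)/(21/2) = 857/168.
F(857/168) = 625/28224, F'(857/168) = 857/84, so s(3) = (857/168) − (625/28224)/(857/84) = 1468273/287952.

1468273/287952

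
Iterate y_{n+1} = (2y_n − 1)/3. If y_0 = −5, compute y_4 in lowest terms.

−145/81

y_1 = (2·(−5) − 1)/3 = −11/3.
y_2 = (2·(−11/3) − 1)/3 = −25/9.
y_3 = (2·(−25/9) − 1)/3 = −59/27.
y_4 = (2·(−59/27) − 1)/3 = −145/81.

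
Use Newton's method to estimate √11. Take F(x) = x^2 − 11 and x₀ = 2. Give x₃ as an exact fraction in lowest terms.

F'(x) = 2x.
F(2) = −7, F'(2) = 4, so x₁ = 2 − (−7)/4 = 15/4.
F(15/4) = 49/16, F'(15/4) = 15/2, so x₂ = (15/4) − (49/16)/(15/2) = 401/120.
F(401/120) = 2401/14400, F'(401/120) = 401/60, so x₃ = (401/120) − (2401/14400)/(401/60) = 319201/96240.

319201/96240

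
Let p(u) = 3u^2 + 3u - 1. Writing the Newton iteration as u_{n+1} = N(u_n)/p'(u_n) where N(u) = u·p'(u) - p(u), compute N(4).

49

p'(u) = 6u + 3.
N(u) = u·p'(u) - p(u) = u·(6u + 3) - (3u^2 + 3u - 1) = 3u^2 + 1.
N(4) = 49.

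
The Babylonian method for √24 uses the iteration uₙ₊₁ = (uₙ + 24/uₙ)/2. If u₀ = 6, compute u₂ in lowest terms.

u₁ = (6 + 24/6)/2 = 5.
u₂ = (5 + 24/5)/2 = 49/10.

49/10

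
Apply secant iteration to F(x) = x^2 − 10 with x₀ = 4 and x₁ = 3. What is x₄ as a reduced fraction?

F(4) = 6, F(3) = −1. x₂ = 3 − (−1)·(3 − 4)/((−1) − 6) = 22/7.
F(3) = −1, F(22/7) = −6/49. x₃ = (22/7) − (−6/49)·((22/7) − 3)/((−6/49) − (−1)) = 136/43.
F(22/7) = −6/49, F(136/43) = 6/1849. x₄ = (136/43) − (6/1849)·((136/43) − (22/7))/((6/1849) − (−6/49)) = 3001/949.

3001/949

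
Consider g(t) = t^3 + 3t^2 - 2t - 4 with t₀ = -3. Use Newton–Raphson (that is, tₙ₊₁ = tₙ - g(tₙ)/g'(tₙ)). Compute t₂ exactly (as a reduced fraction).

g'(t) = 3t^2 + 6t - 2.
g(-3) = 2, g'(-3) = 7, so t₁ = (-3) - 2/7 = -23/7.
g(-23/7) = -176/343, g'(-23/7) = 523/49, so t₂ = (-23/7) - (-176/343)/(523/49) = -11853/3661.

-11853/3661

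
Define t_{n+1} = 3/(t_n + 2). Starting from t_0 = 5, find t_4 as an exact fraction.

165/161

t_1 = 3/(5 + 2) = 3/7.
t_2 = 3/(3/7 + 2) = 21/17.
t_3 = 3/(21/17 + 2) = 51/55.
t_4 = 3/(51/55 + 2) = 165/161.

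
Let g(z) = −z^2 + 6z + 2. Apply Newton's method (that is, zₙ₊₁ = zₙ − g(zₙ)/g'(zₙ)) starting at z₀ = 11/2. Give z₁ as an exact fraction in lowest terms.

g'(z) = −2z + 6.
g(11/2) = 19/4, g'(11/2) = −5, so z₁ = (11/2) − (19/4)/(−5) = 129/20.

129/20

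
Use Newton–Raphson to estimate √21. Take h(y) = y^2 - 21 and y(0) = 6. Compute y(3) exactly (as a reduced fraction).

h'(y) = 2y.
h(6) = 15, h'(6) = 12, so y(1) = 6 - 15/12 = 19/4.
h(19/4) = 25/16, h'(19/4) = 19/2, so y(2) = (19/4) - (25/16)/(19/2) = 697/152.
h(697/152) = 625/23104, h'(697/152) = 697/76, so y(3) = (697/152) - (625/23104)/(697/76) = 970993/211888.

970993/211888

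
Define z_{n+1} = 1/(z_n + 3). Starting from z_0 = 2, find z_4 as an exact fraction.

z_1 = 1/(2 + 3) = 1/5.
z_2 = 1/(1/5 + 3) = 5/16.
z_3 = 1/(5/16 + 3) = 16/53.
z_4 = 1/(16/53 + 3) = 53/175.

53/175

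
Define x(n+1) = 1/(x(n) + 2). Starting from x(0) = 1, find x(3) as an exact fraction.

7/17

x(1) = 1/(1 + 2) = 1/3.
x(2) = 1/(1/3 + 2) = 3/7.
x(3) = 1/(3/7 + 2) = 7/17.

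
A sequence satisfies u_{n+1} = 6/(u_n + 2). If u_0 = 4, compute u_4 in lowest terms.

12/7

u_1 = 6/(4 + 2) = 1.
u_2 = 6/(1 + 2) = 2.
u_3 = 6/(2 + 2) = 3/2.
u_4 = 6/(3/2 + 2) = 12/7.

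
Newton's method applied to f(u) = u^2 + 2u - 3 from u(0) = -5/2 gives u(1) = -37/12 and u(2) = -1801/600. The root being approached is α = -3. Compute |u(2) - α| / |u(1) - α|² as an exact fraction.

6/25

u(1) - α = -37/12 - (-3) = -37/12 + 3 = -1/12, so |u(1) - α| = 1/12.
u(2) - α = -1801/600 - (-3) = -1801/600 + 3 = -1/600, so |u(2) - α| = 1/600.
|u(1) - α|² = 1/144.
Ratio = (1/600) / (1/144) = 6/25.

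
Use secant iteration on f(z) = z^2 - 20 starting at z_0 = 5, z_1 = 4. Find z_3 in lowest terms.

85/19

f(5) = 5, f(4) = -4. z_2 = 4 - (-4)·(4 - 5)/((-4) - 5) = 40/9.
f(4) = -4, f(40/9) = -20/81. z_3 = (40/9) - (-20/81)·((40/9) - 4)/((-20/81) - (-4)) = 85/19.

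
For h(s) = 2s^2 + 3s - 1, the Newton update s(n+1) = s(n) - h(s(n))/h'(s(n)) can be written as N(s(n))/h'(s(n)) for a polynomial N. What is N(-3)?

19

h'(s) = 4s + 3.
N(s) = s·h'(s) - h(s) = s·(4s + 3) - (2s^2 + 3s - 1) = 2s^2 + 1.
N(-3) = 19.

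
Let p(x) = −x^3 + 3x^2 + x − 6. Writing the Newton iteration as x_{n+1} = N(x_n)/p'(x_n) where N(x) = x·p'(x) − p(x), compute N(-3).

p'(x) = −3x^2 + 6x + 1.
N(x) = x·p'(x) − p(x) = x·(−3x^2 + 6x + 1) − (−x^3 + 3x^2 + x − 6) = −2x^3 + 3x^2 + 6.
N(-3) = 87.

87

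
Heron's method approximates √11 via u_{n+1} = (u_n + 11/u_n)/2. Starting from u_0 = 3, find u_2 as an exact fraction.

199/60

u_1 = (3 + 11/3)/2 = 10/3.
u_2 = (10/3 + 11/(10/3))/2 = 199/60.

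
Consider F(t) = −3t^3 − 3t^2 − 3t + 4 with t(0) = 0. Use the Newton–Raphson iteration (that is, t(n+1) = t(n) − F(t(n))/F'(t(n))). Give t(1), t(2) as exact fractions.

t(1) = 4/3, t(2) = 212/243

F'(t) = −9t^2 − 6t − 3.
F(0) = 4, F'(0) = −3, so t(1) = 0 − 4/(−3) = 4/3.
F(4/3) = −112/9, F'(4/3) = −27, so t(2) = (4/3) − (−112/9)/(−27) = 212/243.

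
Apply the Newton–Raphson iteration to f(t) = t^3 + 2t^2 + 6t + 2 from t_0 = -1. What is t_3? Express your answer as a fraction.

-2253998/6081395

f'(t) = 3t^2 + 4t + 6.
f(-1) = -3, f'(-1) = 5, so t_1 = (-1) - (-3)/5 = -2/5.
f(-2/5) = -18/125, f'(-2/5) = 122/25, so t_2 = (-2/5) - (-18/125)/(122/25) = -113/305.
f(-113/305) = 20493/28372625, f'(-113/305) = 458597/93025, so t_3 = (-113/305) - (20493/28372625)/(458597/93025) = -2253998/6081395.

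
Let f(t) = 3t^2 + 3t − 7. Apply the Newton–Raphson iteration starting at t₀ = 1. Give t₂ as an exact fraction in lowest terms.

289/261

f'(t) = 6t + 3.
f(1) = −1, f'(1) = 9, so t₁ = 1 − (−1)/9 = 10/9.
f(10/9) = 1/27, f'(10/9) = 29/3, so t₂ = (10/9) − (1/27)/(29/3) = 289/261.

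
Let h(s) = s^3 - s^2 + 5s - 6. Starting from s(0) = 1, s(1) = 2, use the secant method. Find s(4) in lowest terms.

50364782/43494547

h(1) = -1, h(2) = 8. s(2) = 2 - 8·(2 - 1)/(8 - (-1)) = 10/9.
h(2) = 8, h(10/9) = -224/729. s(3) = (10/9) - (-224/729)·((10/9) - 2)/((-224/729) - 8) = 866/757.
h(10/9) = -224/729, h(866/757) = -39741184/433798093. s(4) = (866/757) - (-39741184/433798093)·((866/757) - (10/9))/((-39741184/433798093) - (-224/729)) = 50364782/43494547.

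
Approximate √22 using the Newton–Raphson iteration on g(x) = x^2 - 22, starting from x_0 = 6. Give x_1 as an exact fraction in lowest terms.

g'(x) = 2x.
g(6) = 14, g'(6) = 12, so x_1 = 6 - 14/12 = 29/6.

29/6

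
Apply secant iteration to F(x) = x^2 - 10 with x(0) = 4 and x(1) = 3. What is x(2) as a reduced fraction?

F(4) = 6, F(3) = -1. x(2) = 3 - (-1)·(3 - 4)/((-1) - 6) = 22/7.

22/7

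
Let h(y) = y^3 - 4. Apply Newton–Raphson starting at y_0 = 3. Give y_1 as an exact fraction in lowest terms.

h'(y) = 3y^2.
h(3) = 23, h'(3) = 27, so y_1 = 3 - 23/27 = 58/27.

58/27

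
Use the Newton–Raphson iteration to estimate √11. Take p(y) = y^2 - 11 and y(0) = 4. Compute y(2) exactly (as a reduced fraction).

p'(y) = 2y.
p(4) = 5, p'(4) = 8, so y(1) = 4 - 5/8 = 27/8.
p(27/8) = 25/64, p'(27/8) = 27/4, so y(2) = (27/8) - (25/64)/(27/4) = 1433/432.

1433/432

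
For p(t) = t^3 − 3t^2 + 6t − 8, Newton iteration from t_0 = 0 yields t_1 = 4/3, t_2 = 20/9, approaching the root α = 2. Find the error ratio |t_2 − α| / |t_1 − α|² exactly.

t_1 − α = 4/3 − 2 = −2/3, so |t_1 − α| = 2/3.
t_2 − α = 20/9 − 2 = 2/9, so |t_2 − α| = 2/9.
|t_1 − α|² = 4/9.
Ratio = (2/9) / (4/9) = 1/2.

1/2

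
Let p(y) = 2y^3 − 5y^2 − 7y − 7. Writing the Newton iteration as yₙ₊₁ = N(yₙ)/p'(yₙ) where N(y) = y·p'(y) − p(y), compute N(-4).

−329

p'(y) = 6y^2 − 10y − 7.
N(y) = y·p'(y) − p(y) = y·(6y^2 − 10y − 7) − (2y^3 − 5y^2 − 7y − 7) = 4y^3 − 5y^2 + 7.
N(-4) = −329.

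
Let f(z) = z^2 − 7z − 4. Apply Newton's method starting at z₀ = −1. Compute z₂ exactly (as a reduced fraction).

−349/657

f'(z) = 2z − 7.
f(−1) = 4, f'(−1) = −9, so z₁ = (−1) − 4/(−9) = −5/9.
f(−5/9) = 16/81, f'(−5/9) = −73/9, so z₂ = (−5/9) − (16/81)/(−73/9) = −349/657.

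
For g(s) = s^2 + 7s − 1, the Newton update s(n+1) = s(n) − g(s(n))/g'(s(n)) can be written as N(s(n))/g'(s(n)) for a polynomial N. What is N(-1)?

g'(s) = 2s + 7.
N(s) = s·g'(s) − g(s) = s·(2s + 7) − (s^2 + 7s − 1) = s^2 + 1.
N(-1) = 2.

2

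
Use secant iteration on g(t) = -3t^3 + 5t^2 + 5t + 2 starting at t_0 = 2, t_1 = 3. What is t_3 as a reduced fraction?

g(2) = 8, g(3) = -19. t_2 = 3 - (-19)·(3 - 2)/((-19) - 8) = 62/27.
g(3) = -19, g(62/27) = 23104/6561. t_3 = (62/27) - (23104/6561)·((62/27) - 3)/((23104/6561) - (-19)) = 18714/7777.

18714/7777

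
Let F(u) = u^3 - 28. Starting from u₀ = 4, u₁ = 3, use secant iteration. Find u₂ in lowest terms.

F(4) = 36, F(3) = -1. u₂ = 3 - (-1)·(3 - 4)/((-1) - 36) = 112/37.

112/37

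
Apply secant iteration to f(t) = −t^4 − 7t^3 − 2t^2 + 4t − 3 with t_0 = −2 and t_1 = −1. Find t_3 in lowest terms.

−2333/1821

f(−2) = 21, f(−1) = −3. t_2 = (−1) − (−3)·((−1) − (−2))/((−3) − 21) = −9/8.
f(−1) = −3, f(−9/8) = −6825/4096. t_3 = (−9/8) − (−6825/4096)·((−9/8) − (−1))/((−6825/4096) − (−3)) = −2333/1821.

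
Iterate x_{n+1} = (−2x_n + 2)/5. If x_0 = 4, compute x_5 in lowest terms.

x_1 = (−2·4 + 2)/5 = −6/5.
x_2 = (−2·(−6/5) + 2)/5 = 22/25.
x_3 = (−2·(22/25) + 2)/5 = 6/125.
x_4 = (−2·(6/125) + 2)/5 = 238/625.
x_5 = (−2·(238/625) + 2)/5 = 774/3125.

774/3125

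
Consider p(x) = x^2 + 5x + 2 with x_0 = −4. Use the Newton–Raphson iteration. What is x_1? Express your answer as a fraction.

−14/3

p'(x) = 2x + 5.
p(−4) = −2, p'(−4) = −3, so x_1 = (−4) − (−2)/(−3) = −14/3.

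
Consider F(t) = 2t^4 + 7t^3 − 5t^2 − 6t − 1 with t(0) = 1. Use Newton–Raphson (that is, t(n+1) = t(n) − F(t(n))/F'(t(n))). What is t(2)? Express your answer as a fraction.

950929/811642

F'(t) = 8t^3 + 21t^2 − 10t − 6.
F(1) = −3, F'(1) = 13, so t(1) = 1 − (−3)/13 = 16/13.
F(16/13) = 48015/28561, F'(16/13) = 62434/2197, so t(2) = (16/13) − (48015/28561)/(62434/2197) = 950929/811642.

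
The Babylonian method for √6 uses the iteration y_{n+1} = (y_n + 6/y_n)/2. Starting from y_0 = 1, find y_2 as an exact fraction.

73/28

y_1 = (1 + 6/1)/2 = 7/2.
y_2 = (7/2 + 6/(7/2))/2 = 73/28.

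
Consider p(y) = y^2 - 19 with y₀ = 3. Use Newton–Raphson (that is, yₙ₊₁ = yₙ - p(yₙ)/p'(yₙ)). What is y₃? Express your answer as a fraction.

268753/61656

p'(y) = 2y.
p(3) = -10, p'(3) = 6, so y₁ = 3 - (-10)/6 = 14/3.
p(14/3) = 25/9, p'(14/3) = 28/3, so y₂ = (14/3) - (25/9)/(28/3) = 367/84.
p(367/84) = 625/7056, p'(367/84) = 367/42, so y₃ = (367/84) - (625/7056)/(367/42) = 268753/61656.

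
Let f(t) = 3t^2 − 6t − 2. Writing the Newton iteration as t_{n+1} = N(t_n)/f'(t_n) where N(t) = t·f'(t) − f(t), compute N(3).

29

f'(t) = 6t − 6.
N(t) = t·f'(t) − f(t) = t·(6t − 6) − (3t^2 − 6t − 2) = 3t^2 + 2.
N(3) = 29.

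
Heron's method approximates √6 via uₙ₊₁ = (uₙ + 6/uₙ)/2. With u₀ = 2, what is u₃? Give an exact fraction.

u₁ = (2 + 6/2)/2 = 5/2.
u₂ = (5/2 + 6/(5/2))/2 = 49/20.
u₃ = (49/20 + 6/(49/20))/2 = 4801/1960.

4801/1960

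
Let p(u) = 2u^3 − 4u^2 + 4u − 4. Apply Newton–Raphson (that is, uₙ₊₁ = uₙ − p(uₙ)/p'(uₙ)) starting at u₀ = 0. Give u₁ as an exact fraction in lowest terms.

1

p'(u) = 6u^2 − 8u + 4.
p(0) = −4, p'(0) = 4, so u₁ = 0 − (−4)/4 = 1.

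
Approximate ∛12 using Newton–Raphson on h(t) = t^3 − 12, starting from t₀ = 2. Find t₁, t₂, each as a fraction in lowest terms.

t₁ = 7/3, t₂ = 1010/441

h'(t) = 3t^2.
h(2) = −4, h'(2) = 12, so t₁ = 2 − (−4)/12 = 7/3.
h(7/3) = 19/27, h'(7/3) = 49/3, so t₂ = (7/3) − (19/27)/(49/3) = 1010/441.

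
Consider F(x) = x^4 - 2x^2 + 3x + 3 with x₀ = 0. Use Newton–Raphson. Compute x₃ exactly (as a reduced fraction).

-89/121

F'(x) = 4x^3 - 4x + 3.
F(0) = 3, F'(0) = 3, so x₁ = 0 - 3/3 = -1.
F(-1) = -1, F'(-1) = 3, so x₂ = (-1) - (-1)/3 = -2/3.
F(-2/3) = 25/81, F'(-2/3) = 121/27, so x₃ = (-2/3) - (25/81)/(121/27) = -89/121.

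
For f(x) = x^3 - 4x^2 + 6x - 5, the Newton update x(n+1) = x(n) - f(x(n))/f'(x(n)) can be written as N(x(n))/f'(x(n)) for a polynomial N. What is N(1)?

f'(x) = 3x^2 - 8x + 6.
N(x) = x·f'(x) - f(x) = x·(3x^2 - 8x + 6) - (x^3 - 4x^2 + 6x - 5) = 2x^3 - 4x^2 + 5.
N(1) = 3.

3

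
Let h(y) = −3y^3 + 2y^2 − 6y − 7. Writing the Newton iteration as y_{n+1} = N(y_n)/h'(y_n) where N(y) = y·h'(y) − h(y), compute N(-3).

187

h'(y) = −9y^2 + 4y − 6.
N(y) = y·h'(y) − h(y) = y·(−9y^2 + 4y − 6) − (−3y^3 + 2y^2 − 6y − 7) = −6y^3 + 2y^2 + 7.
N(-3) = 187.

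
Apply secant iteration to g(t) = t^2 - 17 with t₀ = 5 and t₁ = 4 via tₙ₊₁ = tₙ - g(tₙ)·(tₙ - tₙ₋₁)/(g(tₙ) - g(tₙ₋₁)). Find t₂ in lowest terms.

37/9

g(5) = 8, g(4) = -1. t₂ = 4 - (-1)·(4 - 5)/((-1) - 8) = 37/9.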